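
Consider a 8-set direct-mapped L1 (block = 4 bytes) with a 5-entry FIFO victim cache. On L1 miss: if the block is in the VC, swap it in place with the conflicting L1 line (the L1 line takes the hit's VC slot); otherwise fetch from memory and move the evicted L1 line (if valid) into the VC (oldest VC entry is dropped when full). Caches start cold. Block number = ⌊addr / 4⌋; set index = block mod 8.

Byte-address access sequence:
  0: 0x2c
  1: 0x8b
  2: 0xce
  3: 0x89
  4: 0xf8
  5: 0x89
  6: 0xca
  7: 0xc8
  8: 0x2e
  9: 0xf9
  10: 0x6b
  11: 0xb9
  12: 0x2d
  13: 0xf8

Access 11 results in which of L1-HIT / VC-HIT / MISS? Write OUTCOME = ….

  [0] addr=0x2c blk=11 s=3: MISS | VC []
  [1] addr=0x8b blk=34 s=2: MISS | VC []
  [2] addr=0xce blk=51 s=3: MISS | VC [11]
  [3] addr=0x89 blk=34 s=2: L1-HIT | VC [11]
  [4] addr=0xf8 blk=62 s=6: MISS | VC [11]
  [5] addr=0x89 blk=34 s=2: L1-HIT | VC [11]
  [6] addr=0xca blk=50 s=2: MISS | VC [11, 34]
  [7] addr=0xc8 blk=50 s=2: L1-HIT | VC [11, 34]
  [8] addr=0x2e blk=11 s=3: VC-HIT | VC [51, 34]
  [9] addr=0xf9 blk=62 s=6: L1-HIT | VC [51, 34]
  [10] addr=0x6b blk=26 s=2: MISS | VC [51, 34, 50]
  [11] addr=0xb9 blk=46 s=6: MISS | VC [51, 34, 50, 62]
  [12] addr=0x2d blk=11 s=3: L1-HIT | VC [51, 34, 50, 62]
  [13] addr=0xf8 blk=62 s=6: VC-HIT | VC [51, 34, 50, 46]

OUTCOME = MISS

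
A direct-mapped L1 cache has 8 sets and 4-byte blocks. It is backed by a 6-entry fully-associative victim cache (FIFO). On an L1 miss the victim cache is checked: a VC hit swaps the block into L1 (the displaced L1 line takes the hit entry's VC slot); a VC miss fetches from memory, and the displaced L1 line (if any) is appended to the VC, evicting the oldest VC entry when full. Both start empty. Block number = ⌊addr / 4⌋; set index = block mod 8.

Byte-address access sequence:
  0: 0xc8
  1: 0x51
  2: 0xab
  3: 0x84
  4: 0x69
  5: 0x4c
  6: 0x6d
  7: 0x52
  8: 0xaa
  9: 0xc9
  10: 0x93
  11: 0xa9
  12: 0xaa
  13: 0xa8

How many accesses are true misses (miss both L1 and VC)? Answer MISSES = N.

MISSES = 8

#0 0xc8→b50/s2 MISS; vc=[]
#1 0x51→b20/s4 MISS; vc=[]
#2 0xab→b42/s2 MISS; vc=[50]
#3 0x84→b33/s1 MISS; vc=[50]
#4 0x69→b26/s2 MISS; vc=[50,42]
#5 0x4c→b19/s3 MISS; vc=[50,42]
#6 0x6d→b27/s3 MISS; vc=[50,42,19]
#7 0x52→b20/s4 L1-HIT; vc=[50,42,19]
#8 0xaa→b42/s2 VC-HIT; vc=[50,26,19]
#9 0xc9→b50/s2 VC-HIT; vc=[42,26,19]
#10 0x93→b36/s4 MISS; vc=[42,26,19,20]
#11 0xa9→b42/s2 VC-HIT; vc=[50,26,19,20]
#12 0xaa→b42/s2 L1-HIT; vc=[50,26,19,20]
#13 0xa8→b42/s2 L1-HIT; vc=[50,26,19,20]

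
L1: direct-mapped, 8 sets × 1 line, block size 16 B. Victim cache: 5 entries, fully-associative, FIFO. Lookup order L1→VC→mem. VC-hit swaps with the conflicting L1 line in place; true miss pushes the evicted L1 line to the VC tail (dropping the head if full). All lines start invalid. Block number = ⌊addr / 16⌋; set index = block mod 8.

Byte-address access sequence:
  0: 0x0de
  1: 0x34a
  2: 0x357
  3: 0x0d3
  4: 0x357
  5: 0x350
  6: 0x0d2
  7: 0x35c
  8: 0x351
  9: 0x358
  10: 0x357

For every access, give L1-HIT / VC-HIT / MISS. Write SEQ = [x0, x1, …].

#0 0xde→b13/s5 MISS; vc=[]
#1 0x34a→b52/s4 MISS; vc=[]
#2 0x357→b53/s5 MISS; vc=[13]
#3 0xd3→b13/s5 VC-HIT; vc=[53]
#4 0x357→b53/s5 VC-HIT; vc=[13]
#5 0x350→b53/s5 L1-HIT; vc=[13]
#6 0xd2→b13/s5 VC-HIT; vc=[53]
#7 0x35c→b53/s5 VC-HIT; vc=[13]
#8 0x351→b53/s5 L1-HIT; vc=[13]
#9 0x358→b53/s5 L1-HIT; vc=[13]
#10 0x357→b53/s5 L1-HIT; vc=[13]

SEQ = [MISS, MISS, MISS, VC-HIT, VC-HIT, L1-HIT, VC-HIT, VC-HIT, L1-HIT, L1-HIT, L1-HIT]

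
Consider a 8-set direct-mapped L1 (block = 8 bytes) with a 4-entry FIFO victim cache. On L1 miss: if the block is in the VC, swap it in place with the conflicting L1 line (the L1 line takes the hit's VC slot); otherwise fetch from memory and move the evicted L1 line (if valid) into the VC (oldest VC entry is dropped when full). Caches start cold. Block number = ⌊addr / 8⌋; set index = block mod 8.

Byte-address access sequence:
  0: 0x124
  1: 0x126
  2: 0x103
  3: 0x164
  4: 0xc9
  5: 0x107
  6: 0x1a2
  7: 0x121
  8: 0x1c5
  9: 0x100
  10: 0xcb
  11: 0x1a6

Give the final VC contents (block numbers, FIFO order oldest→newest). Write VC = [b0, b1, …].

VC = [36, 44, 56]

#0 0x124→b36/s4 MISS; vc=[]
#1 0x126→b36/s4 L1-HIT; vc=[]
#2 0x103→b32/s0 MISS; vc=[]
#3 0x164→b44/s4 MISS; vc=[36]
#4 0xc9→b25/s1 MISS; vc=[36]
#5 0x107→b32/s0 L1-HIT; vc=[36]
#6 0x1a2→b52/s4 MISS; vc=[36,44]
#7 0x121→b36/s4 VC-HIT; vc=[52,44]
#8 0x1c5→b56/s0 MISS; vc=[52,44,32]
#9 0x100→b32/s0 VC-HIT; vc=[52,44,56]
#10 0xcb→b25/s1 L1-HIT; vc=[52,44,56]
#11 0x1a6→b52/s4 VC-HIT; vc=[36,44,56]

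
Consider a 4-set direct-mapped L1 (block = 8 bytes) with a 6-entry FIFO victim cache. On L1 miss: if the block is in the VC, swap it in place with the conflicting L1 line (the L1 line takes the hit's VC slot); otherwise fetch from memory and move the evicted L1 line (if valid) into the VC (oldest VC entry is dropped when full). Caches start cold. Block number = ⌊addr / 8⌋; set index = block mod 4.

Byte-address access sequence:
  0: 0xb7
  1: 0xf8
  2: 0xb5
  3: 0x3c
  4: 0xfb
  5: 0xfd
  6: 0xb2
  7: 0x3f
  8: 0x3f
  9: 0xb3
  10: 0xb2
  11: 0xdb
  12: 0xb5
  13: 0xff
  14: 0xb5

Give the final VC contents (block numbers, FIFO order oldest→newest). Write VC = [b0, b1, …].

VC = [27, 7]

#0 0xb7→b22/s2 MISS; vc=[]
#1 0xf8→b31/s3 MISS; vc=[]
#2 0xb5→b22/s2 L1-HIT; vc=[]
#3 0x3c→b7/s3 MISS; vc=[31]
#4 0xfb→b31/s3 VC-HIT; vc=[7]
#5 0xfd→b31/s3 L1-HIT; vc=[7]
#6 0xb2→b22/s2 L1-HIT; vc=[7]
#7 0x3f→b7/s3 VC-HIT; vc=[31]
#8 0x3f→b7/s3 L1-HIT; vc=[31]
#9 0xb3→b22/s2 L1-HIT; vc=[31]
#10 0xb2→b22/s2 L1-HIT; vc=[31]
#11 0xdb→b27/s3 MISS; vc=[31,7]
#12 0xb5→b22/s2 L1-HIT; vc=[31,7]
#13 0xff→b31/s3 VC-HIT; vc=[27,7]
#14 0xb5→b22/s2 L1-HIT; vc=[27,7]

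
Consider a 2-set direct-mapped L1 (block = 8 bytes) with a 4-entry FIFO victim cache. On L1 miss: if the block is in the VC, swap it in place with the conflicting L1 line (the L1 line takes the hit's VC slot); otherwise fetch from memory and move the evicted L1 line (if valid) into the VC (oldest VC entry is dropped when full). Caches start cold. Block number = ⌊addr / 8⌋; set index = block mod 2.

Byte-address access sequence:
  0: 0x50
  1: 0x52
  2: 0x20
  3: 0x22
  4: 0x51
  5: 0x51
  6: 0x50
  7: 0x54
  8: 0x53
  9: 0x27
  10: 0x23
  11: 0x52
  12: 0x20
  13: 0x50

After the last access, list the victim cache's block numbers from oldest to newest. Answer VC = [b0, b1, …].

VC = [4]

#0 0x50→b10/s0 MISS; vc=[]
#1 0x52→b10/s0 L1-HIT; vc=[]
#2 0x20→b4/s0 MISS; vc=[10]
#3 0x22→b4/s0 L1-HIT; vc=[10]
#4 0x51→b10/s0 VC-HIT; vc=[4]
#5 0x51→b10/s0 L1-HIT; vc=[4]
#6 0x50→b10/s0 L1-HIT; vc=[4]
#7 0x54→b10/s0 L1-HIT; vc=[4]
#8 0x53→b10/s0 L1-HIT; vc=[4]
#9 0x27→b4/s0 VC-HIT; vc=[10]
#10 0x23→b4/s0 L1-HIT; vc=[10]
#11 0x52→b10/s0 VC-HIT; vc=[4]
#12 0x20→b4/s0 VC-HIT; vc=[10]
#13 0x50→b10/s0 VC-HIT; vc=[4]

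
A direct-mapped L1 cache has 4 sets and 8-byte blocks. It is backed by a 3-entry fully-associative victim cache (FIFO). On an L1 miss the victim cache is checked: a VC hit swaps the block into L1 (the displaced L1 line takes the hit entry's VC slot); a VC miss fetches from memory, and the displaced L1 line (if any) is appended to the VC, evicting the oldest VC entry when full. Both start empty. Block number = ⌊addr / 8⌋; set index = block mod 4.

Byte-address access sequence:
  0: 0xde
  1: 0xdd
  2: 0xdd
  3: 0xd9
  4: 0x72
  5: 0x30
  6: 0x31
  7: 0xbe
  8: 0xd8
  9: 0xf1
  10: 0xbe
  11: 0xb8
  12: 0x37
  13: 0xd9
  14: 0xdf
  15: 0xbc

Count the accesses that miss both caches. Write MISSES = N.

MISSES = 5

0: 0xde (blk 27, set 3) → MISS  vc=[]
1: 0xdd (blk 27, set 3) → L1-HIT  vc=[]
2: 0xdd (blk 27, set 3) → L1-HIT  vc=[]
3: 0xd9 (blk 27, set 3) → L1-HIT  vc=[]
4: 0x72 (blk 14, set 2) → MISS  vc=[]
5: 0x30 (blk 6, set 2) → MISS  vc=[14]
6: 0x31 (blk 6, set 2) → L1-HIT  vc=[14]
7: 0xbe (blk 23, set 3) → MISS  vc=[14, 27]
8: 0xd8 (blk 27, set 3) → VC-HIT  vc=[14, 23]
9: 0xf1 (blk 30, set 2) → MISS  vc=[14, 23, 6]
10: 0xbe (blk 23, set 3) → VC-HIT  vc=[14, 27, 6]
11: 0xb8 (blk 23, set 3) → L1-HIT  vc=[14, 27, 6]
12: 0x37 (blk 6, set 2) → VC-HIT  vc=[14, 27, 30]
13: 0xd9 (blk 27, set 3) → VC-HIT  vc=[14, 23, 30]
14: 0xdf (blk 27, set 3) → L1-HIT  vc=[14, 23, 30]
15: 0xbc (blk 23, set 3) → VC-HIT  vc=[14, 27, 30]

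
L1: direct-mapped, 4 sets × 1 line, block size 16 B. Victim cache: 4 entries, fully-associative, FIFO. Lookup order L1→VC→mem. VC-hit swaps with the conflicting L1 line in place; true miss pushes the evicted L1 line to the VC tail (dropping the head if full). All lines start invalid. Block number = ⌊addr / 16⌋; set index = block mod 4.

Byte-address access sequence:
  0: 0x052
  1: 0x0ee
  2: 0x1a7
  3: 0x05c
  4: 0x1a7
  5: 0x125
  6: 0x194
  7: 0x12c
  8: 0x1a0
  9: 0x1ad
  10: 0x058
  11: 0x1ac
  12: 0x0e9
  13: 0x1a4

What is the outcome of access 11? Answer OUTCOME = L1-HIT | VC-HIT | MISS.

0: 0x52 (blk 5, set 1) → MISS  vc=[]
1: 0xee (blk 14, set 2) → MISS  vc=[]
2: 0x1a7 (blk 26, set 2) → MISS  vc=[14]
3: 0x5c (blk 5, set 1) → L1-HIT  vc=[14]
4: 0x1a7 (blk 26, set 2) → L1-HIT  vc=[14]
5: 0x125 (blk 18, set 2) → MISS  vc=[14, 26]
6: 0x194 (blk 25, set 1) → MISS  vc=[14, 26, 5]
7: 0x12c (blk 18, set 2) → L1-HIT  vc=[14, 26, 5]
8: 0x1a0 (blk 26, set 2) → VC-HIT  vc=[14, 18, 5]
9: 0x1ad (blk 26, set 2) → L1-HIT  vc=[14, 18, 5]
10: 0x58 (blk 5, set 1) → VC-HIT  vc=[14, 18, 25]
11: 0x1ac (blk 26, set 2) → L1-HIT  vc=[14, 18, 25]
12: 0xe9 (blk 14, set 2) → VC-HIT  vc=[26, 18, 25]
13: 0x1a4 (blk 26, set 2) → VC-HIT  vc=[14, 18, 25]

OUTCOME = L1-HIT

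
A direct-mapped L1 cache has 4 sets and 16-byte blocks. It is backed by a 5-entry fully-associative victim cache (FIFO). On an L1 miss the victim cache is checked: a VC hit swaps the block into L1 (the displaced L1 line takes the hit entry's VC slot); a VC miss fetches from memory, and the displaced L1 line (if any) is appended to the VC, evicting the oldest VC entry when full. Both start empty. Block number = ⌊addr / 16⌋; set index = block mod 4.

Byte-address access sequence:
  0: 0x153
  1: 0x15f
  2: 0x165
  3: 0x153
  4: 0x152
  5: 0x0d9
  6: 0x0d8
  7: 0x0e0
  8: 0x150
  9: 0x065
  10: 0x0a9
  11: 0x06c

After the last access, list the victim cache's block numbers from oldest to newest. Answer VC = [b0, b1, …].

0: 0x153 (blk 21, set 1) → MISS  vc=[]
1: 0x15f (blk 21, set 1) → L1-HIT  vc=[]
2: 0x165 (blk 22, set 2) → MISS  vc=[]
3: 0x153 (blk 21, set 1) → L1-HIT  vc=[]
4: 0x152 (blk 21, set 1) → L1-HIT  vc=[]
5: 0xd9 (blk 13, set 1) → MISS  vc=[21]
6: 0xd8 (blk 13, set 1) → L1-HIT  vc=[21]
7: 0xe0 (blk 14, set 2) → MISS  vc=[21, 22]
8: 0x150 (blk 21, set 1) → VC-HIT  vc=[13, 22]
9: 0x65 (blk 6, set 2) → MISS  vc=[13, 22, 14]
10: 0xa9 (blk 10, set 2) → MISS  vc=[13, 22, 14, 6]
11: 0x6c (blk 6, set 2) → VC-HIT  vc=[13, 22, 14, 10]

VC = [13, 22, 14, 10]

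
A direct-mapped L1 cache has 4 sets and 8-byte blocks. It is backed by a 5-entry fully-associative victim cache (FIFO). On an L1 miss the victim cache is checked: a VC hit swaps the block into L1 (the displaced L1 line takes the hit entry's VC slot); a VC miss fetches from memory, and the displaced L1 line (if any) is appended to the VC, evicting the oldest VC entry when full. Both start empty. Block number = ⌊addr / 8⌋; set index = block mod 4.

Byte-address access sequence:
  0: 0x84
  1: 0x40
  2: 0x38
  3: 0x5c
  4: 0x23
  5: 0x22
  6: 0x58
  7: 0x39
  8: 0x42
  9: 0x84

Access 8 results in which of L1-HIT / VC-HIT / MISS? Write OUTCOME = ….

OUTCOME = VC-HIT

#0 0x84→b16/s0 MISS; vc=[]
#1 0x40→b8/s0 MISS; vc=[16]
#2 0x38→b7/s3 MISS; vc=[16]
#3 0x5c→b11/s3 MISS; vc=[16,7]
#4 0x23→b4/s0 MISS; vc=[16,7,8]
#5 0x22→b4/s0 L1-HIT; vc=[16,7,8]
#6 0x58→b11/s3 L1-HIT; vc=[16,7,8]
#7 0x39→b7/s3 VC-HIT; vc=[16,11,8]
#8 0x42→b8/s0 VC-HIT; vc=[16,11,4]
#9 0x84→b16/s0 VC-HIT; vc=[8,11,4]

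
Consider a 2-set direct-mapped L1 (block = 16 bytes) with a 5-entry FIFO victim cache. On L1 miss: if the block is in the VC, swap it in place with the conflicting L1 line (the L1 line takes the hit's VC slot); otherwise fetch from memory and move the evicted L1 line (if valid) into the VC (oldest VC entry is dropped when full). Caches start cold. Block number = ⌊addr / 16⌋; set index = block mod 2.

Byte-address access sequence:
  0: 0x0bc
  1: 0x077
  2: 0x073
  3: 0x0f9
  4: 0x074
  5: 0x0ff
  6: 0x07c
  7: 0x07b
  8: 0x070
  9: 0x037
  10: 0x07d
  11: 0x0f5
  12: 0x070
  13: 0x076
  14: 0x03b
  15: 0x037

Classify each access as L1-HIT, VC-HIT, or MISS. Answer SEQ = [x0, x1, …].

SEQ = [MISS, MISS, L1-HIT, MISS, VC-HIT, VC-HIT, VC-HIT, L1-HIT, L1-HIT, MISS, VC-HIT, VC-HIT, VC-HIT, L1-HIT, VC-HIT, L1-HIT]

0: 0xbc (blk 11, set 1) → MISS  vc=[]
1: 0x77 (blk 7, set 1) → MISS  vc=[11]
2: 0x73 (blk 7, set 1) → L1-HIT  vc=[11]
3: 0xf9 (blk 15, set 1) → MISS  vc=[11, 7]
4: 0x74 (blk 7, set 1) → VC-HIT  vc=[11, 15]
5: 0xff (blk 15, set 1) → VC-HIT  vc=[11, 7]
6: 0x7c (blk 7, set 1) → VC-HIT  vc=[11, 15]
7: 0x7b (blk 7, set 1) → L1-HIT  vc=[11, 15]
8: 0x70 (blk 7, set 1) → L1-HIT  vc=[11, 15]
9: 0x37 (blk 3, set 1) → MISS  vc=[11, 15, 7]
10: 0x7d (blk 7, set 1) → VC-HIT  vc=[11, 15, 3]
11: 0xf5 (blk 15, set 1) → VC-HIT  vc=[11, 7, 3]
12: 0x70 (blk 7, set 1) → VC-HIT  vc=[11, 15, 3]
13: 0x76 (blk 7, set 1) → L1-HIT  vc=[11, 15, 3]
14: 0x3b (blk 3, set 1) → VC-HIT  vc=[11, 15, 7]
15: 0x37 (blk 3, set 1) → L1-HIT  vc=[11, 15, 7]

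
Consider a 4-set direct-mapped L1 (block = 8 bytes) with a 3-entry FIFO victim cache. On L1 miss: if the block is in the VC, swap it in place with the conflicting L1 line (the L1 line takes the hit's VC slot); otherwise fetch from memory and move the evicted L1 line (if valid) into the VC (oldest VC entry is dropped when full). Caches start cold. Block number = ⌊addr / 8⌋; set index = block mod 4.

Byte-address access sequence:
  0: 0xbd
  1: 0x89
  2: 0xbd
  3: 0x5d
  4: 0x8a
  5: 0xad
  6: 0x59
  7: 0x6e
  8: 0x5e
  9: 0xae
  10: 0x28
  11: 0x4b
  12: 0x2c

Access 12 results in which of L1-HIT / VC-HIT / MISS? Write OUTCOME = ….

#0 0xbd→b23/s3 MISS; vc=[]
#1 0x89→b17/s1 MISS; vc=[]
#2 0xbd→b23/s3 L1-HIT; vc=[]
#3 0x5d→b11/s3 MISS; vc=[23]
#4 0x8a→b17/s1 L1-HIT; vc=[23]
#5 0xad→b21/s1 MISS; vc=[23,17]
#6 0x59→b11/s3 L1-HIT; vc=[23,17]
#7 0x6e→b13/s1 MISS; vc=[23,17,21]
#8 0x5e→b11/s3 L1-HIT; vc=[23,17,21]
#9 0xae→b21/s1 VC-HIT; vc=[23,17,13]
#10 0x28→b5/s1 MISS; vc=[17,13,21]
#11 0x4b→b9/s1 MISS; vc=[13,21,5]
#12 0x2c→b5/s1 VC-HIT; vc=[13,21,9]

OUTCOME = VC-HIT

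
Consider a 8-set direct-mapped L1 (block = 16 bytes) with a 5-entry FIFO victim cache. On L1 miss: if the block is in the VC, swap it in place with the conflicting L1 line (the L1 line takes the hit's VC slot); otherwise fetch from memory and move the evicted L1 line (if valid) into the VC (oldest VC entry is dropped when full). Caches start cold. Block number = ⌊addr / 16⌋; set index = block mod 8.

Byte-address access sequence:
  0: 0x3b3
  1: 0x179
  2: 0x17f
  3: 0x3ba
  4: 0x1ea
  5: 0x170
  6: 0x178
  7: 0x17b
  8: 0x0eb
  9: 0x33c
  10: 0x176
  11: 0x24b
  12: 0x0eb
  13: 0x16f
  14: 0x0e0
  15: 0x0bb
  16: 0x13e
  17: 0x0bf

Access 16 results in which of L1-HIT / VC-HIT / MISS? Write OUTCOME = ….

  [0] addr=0x3b3 blk=59 s=3: MISS | VC []
  [1] addr=0x179 blk=23 s=7: MISS | VC []
  [2] addr=0x17f blk=23 s=7: L1-HIT | VC []
  [3] addr=0x3ba blk=59 s=3: L1-HIT | VC []
  [4] addr=0x1ea blk=30 s=6: MISS | VC []
  [5] addr=0x170 blk=23 s=7: L1-HIT | VC []
  [6] addr=0x178 blk=23 s=7: L1-HIT | VC []
  [7] addr=0x17b blk=23 s=7: L1-HIT | VC []
  [8] addr=0xeb blk=14 s=6: MISS | VC [30]
  [9] addr=0x33c blk=51 s=3: MISS | VC [30, 59]
  [10] addr=0x176 blk=23 s=7: L1-HIT | VC [30, 59]
  [11] addr=0x24b blk=36 s=4: MISS | VC [30, 59]
  [12] addr=0xeb blk=14 s=6: L1-HIT | VC [30, 59]
  [13] addr=0x16f blk=22 s=6: MISS | VC [30, 59, 14]
  [14] addr=0xe0 blk=14 s=6: VC-HIT | VC [30, 59, 22]
  [15] addr=0xbb blk=11 s=3: MISS | VC [30, 59, 22, 51]
  [16] addr=0x13e blk=19 s=3: MISS | VC [30, 59, 22, 51, 11]
  [17] addr=0xbf blk=11 s=3: VC-HIT | VC [30, 59, 22, 51, 19]

OUTCOME = MISS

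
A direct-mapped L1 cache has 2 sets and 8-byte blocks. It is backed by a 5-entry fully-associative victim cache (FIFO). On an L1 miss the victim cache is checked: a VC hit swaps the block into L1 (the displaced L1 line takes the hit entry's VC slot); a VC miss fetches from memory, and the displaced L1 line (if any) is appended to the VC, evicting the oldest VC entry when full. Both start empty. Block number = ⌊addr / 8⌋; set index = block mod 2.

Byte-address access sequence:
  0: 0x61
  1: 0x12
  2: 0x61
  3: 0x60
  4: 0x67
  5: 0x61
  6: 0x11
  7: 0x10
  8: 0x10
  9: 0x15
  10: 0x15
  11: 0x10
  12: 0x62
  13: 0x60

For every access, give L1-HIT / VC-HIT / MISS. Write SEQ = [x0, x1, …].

  [0] addr=0x61 blk=12 s=0: MISS | VC []
  [1] addr=0x12 blk=2 s=0: MISS | VC [12]
  [2] addr=0x61 blk=12 s=0: VC-HIT | VC [2]
  [3] addr=0x60 blk=12 s=0: L1-HIT | VC [2]
  [4] addr=0x67 blk=12 s=0: L1-HIT | VC [2]
  [5] addr=0x61 blk=12 s=0: L1-HIT | VC [2]
  [6] addr=0x11 blk=2 s=0: VC-HIT | VC [12]
  [7] addr=0x10 blk=2 s=0: L1-HIT | VC [12]
  [8] addr=0x10 blk=2 s=0: L1-HIT | VC [12]
  [9] addr=0x15 blk=2 s=0: L1-HIT | VC [12]
  [10] addr=0x15 blk=2 s=0: L1-HIT | VC [12]
  [11] addr=0x10 blk=2 s=0: L1-HIT | VC [12]
  [12] addr=0x62 blk=12 s=0: VC-HIT | VC [2]
  [13] addr=0x60 blk=12 s=0: L1-HIT | VC [2]

SEQ = [MISS, MISS, VC-HIT, L1-HIT, L1-HIT, L1-HIT, VC-HIT, L1-HIT, L1-HIT, L1-HIT, L1-HIT, L1-HIT, VC-HIT, L1-HIT]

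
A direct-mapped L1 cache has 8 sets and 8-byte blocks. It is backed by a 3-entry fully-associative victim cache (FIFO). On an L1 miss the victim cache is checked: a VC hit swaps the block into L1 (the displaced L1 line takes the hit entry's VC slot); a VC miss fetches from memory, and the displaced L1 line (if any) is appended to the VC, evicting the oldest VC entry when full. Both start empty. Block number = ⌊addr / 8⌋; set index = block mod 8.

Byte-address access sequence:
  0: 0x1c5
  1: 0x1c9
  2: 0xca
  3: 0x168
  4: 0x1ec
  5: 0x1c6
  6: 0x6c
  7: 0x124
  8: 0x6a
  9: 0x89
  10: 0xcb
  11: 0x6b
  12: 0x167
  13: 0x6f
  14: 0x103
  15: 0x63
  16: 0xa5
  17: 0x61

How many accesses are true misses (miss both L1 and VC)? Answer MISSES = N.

  [0] addr=0x1c5 blk=56 s=0: MISS | VC []
  [1] addr=0x1c9 blk=57 s=1: MISS | VC []
  [2] addr=0xca blk=25 s=1: MISS | VC [57]
  [3] addr=0x168 blk=45 s=5: MISS | VC [57]
  [4] addr=0x1ec blk=61 s=5: MISS | VC [57, 45]
  [5] addr=0x1c6 blk=56 s=0: L1-HIT | VC [57, 45]
  [6] addr=0x6c blk=13 s=5: MISS | VC [57, 45, 61]
  [7] addr=0x124 blk=36 s=4: MISS | VC [57, 45, 61]
  [8] addr=0x6a blk=13 s=5: L1-HIT | VC [57, 45, 61]
  [9] addr=0x89 blk=17 s=1: MISS | VC [45, 61, 25]
  [10] addr=0xcb blk=25 s=1: VC-HIT | VC [45, 61, 17]
  [11] addr=0x6b blk=13 s=5: L1-HIT | VC [45, 61, 17]
  [12] addr=0x167 blk=44 s=4: MISS | VC [61, 17, 36]
  [13] addr=0x6f blk=13 s=5: L1-HIT | VC [61, 17, 36]
  [14] addr=0x103 blk=32 s=0: MISS | VC [17, 36, 56]
  [15] addr=0x63 blk=12 s=4: MISS | VC [36, 56, 44]
  [16] addr=0xa5 blk=20 s=4: MISS | VC [56, 44, 12]
  [17] addr=0x61 blk=12 s=4: VC-HIT | VC [56, 44, 20]

MISSES = 12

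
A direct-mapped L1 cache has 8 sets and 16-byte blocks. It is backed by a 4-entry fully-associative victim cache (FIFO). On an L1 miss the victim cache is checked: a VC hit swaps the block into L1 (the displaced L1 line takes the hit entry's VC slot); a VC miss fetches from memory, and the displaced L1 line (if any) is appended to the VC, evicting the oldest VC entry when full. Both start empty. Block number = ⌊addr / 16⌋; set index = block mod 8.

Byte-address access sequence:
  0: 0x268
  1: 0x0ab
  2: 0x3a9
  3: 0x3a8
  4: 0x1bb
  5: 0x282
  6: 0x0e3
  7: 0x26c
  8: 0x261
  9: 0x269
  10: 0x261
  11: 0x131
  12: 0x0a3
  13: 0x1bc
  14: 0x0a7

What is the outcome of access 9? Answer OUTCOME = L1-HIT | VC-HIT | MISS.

OUTCOME = L1-HIT

#0 0x268→b38/s6 MISS; vc=[]
#1 0xab→b10/s2 MISS; vc=[]
#2 0x3a9→b58/s2 MISS; vc=[10]
#3 0x3a8→b58/s2 L1-HIT; vc=[10]
#4 0x1bb→b27/s3 MISS; vc=[10]
#5 0x282→b40/s0 MISS; vc=[10]
#6 0xe3→b14/s6 MISS; vc=[10,38]
#7 0x26c→b38/s6 VC-HIT; vc=[10,14]
#8 0x261→b38/s6 L1-HIT; vc=[10,14]
#9 0x269→b38/s6 L1-HIT; vc=[10,14]
#10 0x261→b38/s6 L1-HIT; vc=[10,14]
#11 0x131→b19/s3 MISS; vc=[10,14,27]
#12 0xa3→b10/s2 VC-HIT; vc=[58,14,27]
#13 0x1bc→b27/s3 VC-HIT; vc=[58,14,19]
#14 0xa7→b10/s2 L1-HIT; vc=[58,14,19]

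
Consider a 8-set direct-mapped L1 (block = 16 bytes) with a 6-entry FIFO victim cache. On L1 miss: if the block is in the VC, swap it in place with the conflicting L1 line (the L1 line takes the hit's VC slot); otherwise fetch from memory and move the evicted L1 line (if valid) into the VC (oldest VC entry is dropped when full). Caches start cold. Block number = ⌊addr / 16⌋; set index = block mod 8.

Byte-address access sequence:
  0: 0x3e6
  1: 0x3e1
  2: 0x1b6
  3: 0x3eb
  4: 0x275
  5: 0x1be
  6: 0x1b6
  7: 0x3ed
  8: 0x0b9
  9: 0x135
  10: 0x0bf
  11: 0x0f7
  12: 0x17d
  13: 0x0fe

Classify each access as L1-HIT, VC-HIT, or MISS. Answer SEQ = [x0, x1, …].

SEQ = [MISS, L1-HIT, MISS, L1-HIT, MISS, L1-HIT, L1-HIT, L1-HIT, MISS, MISS, VC-HIT, MISS, MISS, VC-HIT]

#0 0x3e6→b62/s6 MISS; vc=[]
#1 0x3e1→b62/s6 L1-HIT; vc=[]
#2 0x1b6→b27/s3 MISS; vc=[]
#3 0x3eb→b62/s6 L1-HIT; vc=[]
#4 0x275→b39/s7 MISS; vc=[]
#5 0x1be→b27/s3 L1-HIT; vc=[]
#6 0x1b6→b27/s3 L1-HIT; vc=[]
#7 0x3ed→b62/s6 L1-HIT; vc=[]
#8 0xb9→b11/s3 MISS; vc=[27]
#9 0x135→b19/s3 MISS; vc=[27,11]
#10 0xbf→b11/s3 VC-HIT; vc=[27,19]
#11 0xf7→b15/s7 MISS; vc=[27,19,39]
#12 0x17d→b23/s7 MISS; vc=[27,19,39,15]
#13 0xfe→b15/s7 VC-HIT; vc=[27,19,39,23]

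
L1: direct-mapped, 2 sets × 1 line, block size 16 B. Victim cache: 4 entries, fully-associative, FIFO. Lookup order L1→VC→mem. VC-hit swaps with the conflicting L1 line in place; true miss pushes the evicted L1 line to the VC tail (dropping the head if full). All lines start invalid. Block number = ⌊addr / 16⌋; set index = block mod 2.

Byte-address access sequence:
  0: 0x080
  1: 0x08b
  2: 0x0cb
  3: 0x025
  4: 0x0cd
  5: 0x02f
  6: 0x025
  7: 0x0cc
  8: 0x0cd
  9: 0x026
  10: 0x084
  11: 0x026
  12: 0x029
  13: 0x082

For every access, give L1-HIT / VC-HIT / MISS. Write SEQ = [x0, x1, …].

0: 0x80 (blk 8, set 0) → MISS  vc=[]
1: 0x8b (blk 8, set 0) → L1-HIT  vc=[]
2: 0xcb (blk 12, set 0) → MISS  vc=[8]
3: 0x25 (blk 2, set 0) → MISS  vc=[8, 12]
4: 0xcd (blk 12, set 0) → VC-HIT  vc=[8, 2]
5: 0x2f (blk 2, set 0) → VC-HIT  vc=[8, 12]
6: 0x25 (blk 2, set 0) → L1-HIT  vc=[8, 12]
7: 0xcc (blk 12, set 0) → VC-HIT  vc=[8, 2]
8: 0xcd (blk 12, set 0) → L1-HIT  vc=[8, 2]
9: 0x26 (blk 2, set 0) → VC-HIT  vc=[8, 12]
10: 0x84 (blk 8, set 0) → VC-HIT  vc=[2, 12]
11: 0x26 (blk 2, set 0) → VC-HIT  vc=[8, 12]
12: 0x29 (blk 2, set 0) → L1-HIT  vc=[8, 12]
13: 0x82 (blk 8, set 0) → VC-HIT  vc=[2, 12]

SEQ = [MISS, L1-HIT, MISS, MISS, VC-HIT, VC-HIT, L1-HIT, VC-HIT, L1-HIT, VC-HIT, VC-HIT, VC-HIT, L1-HIT, VC-HIT]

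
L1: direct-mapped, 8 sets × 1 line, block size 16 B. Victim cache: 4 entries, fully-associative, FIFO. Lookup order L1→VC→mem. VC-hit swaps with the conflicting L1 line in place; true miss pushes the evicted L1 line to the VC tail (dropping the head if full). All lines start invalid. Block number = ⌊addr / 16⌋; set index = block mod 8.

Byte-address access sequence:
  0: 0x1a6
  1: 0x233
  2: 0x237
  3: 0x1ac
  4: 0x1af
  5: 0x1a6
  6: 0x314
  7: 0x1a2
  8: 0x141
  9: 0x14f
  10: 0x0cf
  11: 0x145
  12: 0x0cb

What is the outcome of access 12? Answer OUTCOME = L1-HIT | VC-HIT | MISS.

0: 0x1a6 (blk 26, set 2) → MISS  vc=[]
1: 0x233 (blk 35, set 3) → MISS  vc=[]
2: 0x237 (blk 35, set 3) → L1-HIT  vc=[]
3: 0x1ac (blk 26, set 2) → L1-HIT  vc=[]
4: 0x1af (blk 26, set 2) → L1-HIT  vc=[]
5: 0x1a6 (blk 26, set 2) → L1-HIT  vc=[]
6: 0x314 (blk 49, set 1) → MISS  vc=[]
7: 0x1a2 (blk 26, set 2) → L1-HIT  vc=[]
8: 0x141 (blk 20, set 4) → MISS  vc=[]
9: 0x14f (blk 20, set 4) → L1-HIT  vc=[]
10: 0xcf (blk 12, set 4) → MISS  vc=[20]
11: 0x145 (blk 20, set 4) → VC-HIT  vc=[12]
12: 0xcb (blk 12, set 4) → VC-HIT  vc=[20]

OUTCOME = VC-HIT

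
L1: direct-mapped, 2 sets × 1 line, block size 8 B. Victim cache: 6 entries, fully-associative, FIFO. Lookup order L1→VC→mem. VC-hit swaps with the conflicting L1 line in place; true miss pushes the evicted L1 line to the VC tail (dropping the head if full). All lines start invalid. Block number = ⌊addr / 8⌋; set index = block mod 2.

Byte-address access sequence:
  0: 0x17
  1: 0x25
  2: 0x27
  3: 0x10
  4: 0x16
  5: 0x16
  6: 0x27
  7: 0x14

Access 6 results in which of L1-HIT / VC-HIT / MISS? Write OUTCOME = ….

OUTCOME = VC-HIT

0: 0x17 (blk 2, set 0) → MISS  vc=[]
1: 0x25 (blk 4, set 0) → MISS  vc=[2]
2: 0x27 (blk 4, set 0) → L1-HIT  vc=[2]
3: 0x10 (blk 2, set 0) → VC-HIT  vc=[4]
4: 0x16 (blk 2, set 0) → L1-HIT  vc=[4]
5: 0x16 (blk 2, set 0) → L1-HIT  vc=[4]
6: 0x27 (blk 4, set 0) → VC-HIT  vc=[2]
7: 0x14 (blk 2, set 0) → VC-HIT  vc=[4]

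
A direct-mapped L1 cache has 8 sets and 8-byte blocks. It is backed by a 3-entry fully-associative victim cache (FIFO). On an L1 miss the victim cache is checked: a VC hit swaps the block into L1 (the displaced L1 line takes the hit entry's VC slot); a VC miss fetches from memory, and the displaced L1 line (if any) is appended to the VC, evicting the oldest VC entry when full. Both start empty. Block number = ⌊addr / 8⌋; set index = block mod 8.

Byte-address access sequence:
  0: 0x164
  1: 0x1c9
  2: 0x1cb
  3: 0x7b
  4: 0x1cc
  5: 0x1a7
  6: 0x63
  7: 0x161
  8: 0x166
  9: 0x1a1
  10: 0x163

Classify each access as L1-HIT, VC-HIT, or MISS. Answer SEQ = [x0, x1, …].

SEQ = [MISS, MISS, L1-HIT, MISS, L1-HIT, MISS, MISS, VC-HIT, L1-HIT, VC-HIT, VC-HIT]

  [0] addr=0x164 blk=44 s=4: MISS | VC []
  [1] addr=0x1c9 blk=57 s=1: MISS | VC []
  [2] addr=0x1cb blk=57 s=1: L1-HIT | VC []
  [3] addr=0x7b blk=15 s=7: MISS | VC []
  [4] addr=0x1cc blk=57 s=1: L1-HIT | VC []
  [5] addr=0x1a7 blk=52 s=4: MISS | VC [44]
  [6] addr=0x63 blk=12 s=4: MISS | VC [44, 52]
  [7] addr=0x161 blk=44 s=4: VC-HIT | VC [12, 52]
  [8] addr=0x166 blk=44 s=4: L1-HIT | VC [12, 52]
  [9] addr=0x1a1 blk=52 s=4: VC-HIT | VC [12, 44]
  [10] addr=0x163 blk=44 s=4: VC-HIT | VC [12, 52]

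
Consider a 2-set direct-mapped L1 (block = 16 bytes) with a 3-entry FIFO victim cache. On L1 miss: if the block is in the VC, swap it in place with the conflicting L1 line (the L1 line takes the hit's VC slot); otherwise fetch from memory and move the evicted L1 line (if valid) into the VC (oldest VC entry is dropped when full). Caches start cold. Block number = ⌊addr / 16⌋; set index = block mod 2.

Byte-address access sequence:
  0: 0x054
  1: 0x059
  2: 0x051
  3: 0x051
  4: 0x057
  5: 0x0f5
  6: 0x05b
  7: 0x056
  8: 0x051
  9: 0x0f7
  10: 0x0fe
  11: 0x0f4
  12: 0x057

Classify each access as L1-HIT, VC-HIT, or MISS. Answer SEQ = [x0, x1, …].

SEQ = [MISS, L1-HIT, L1-HIT, L1-HIT, L1-HIT, MISS, VC-HIT, L1-HIT, L1-HIT, VC-HIT, L1-HIT, L1-HIT, VC-HIT]

0: 0x54 (blk 5, set 1) → MISS  vc=[]
1: 0x59 (blk 5, set 1) → L1-HIT  vc=[]
2: 0x51 (blk 5, set 1) → L1-HIT  vc=[]
3: 0x51 (blk 5, set 1) → L1-HIT  vc=[]
4: 0x57 (blk 5, set 1) → L1-HIT  vc=[]
5: 0xf5 (blk 15, set 1) → MISS  vc=[5]
6: 0x5b (blk 5, set 1) → VC-HIT  vc=[15]
7: 0x56 (blk 5, set 1) → L1-HIT  vc=[15]
8: 0x51 (blk 5, set 1) → L1-HIT  vc=[15]
9: 0xf7 (blk 15, set 1) → VC-HIT  vc=[5]
10: 0xfe (blk 15, set 1) → L1-HIT  vc=[5]
11: 0xf4 (blk 15, set 1) → L1-HIT  vc=[5]
12: 0x57 (blk 5, set 1) → VC-HIT  vc=[15]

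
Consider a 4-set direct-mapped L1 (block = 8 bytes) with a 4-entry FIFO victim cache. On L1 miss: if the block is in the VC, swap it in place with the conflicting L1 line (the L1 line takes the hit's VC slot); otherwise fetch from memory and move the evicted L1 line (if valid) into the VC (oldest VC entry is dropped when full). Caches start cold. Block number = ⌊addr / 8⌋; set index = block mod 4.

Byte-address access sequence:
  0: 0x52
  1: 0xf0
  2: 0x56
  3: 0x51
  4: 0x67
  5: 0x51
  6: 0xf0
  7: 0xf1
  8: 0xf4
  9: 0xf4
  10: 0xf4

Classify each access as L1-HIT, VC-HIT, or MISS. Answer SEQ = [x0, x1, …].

#0 0x52→b10/s2 MISS; vc=[]
#1 0xf0→b30/s2 MISS; vc=[10]
#2 0x56→b10/s2 VC-HIT; vc=[30]
#3 0x51→b10/s2 L1-HIT; vc=[30]
#4 0x67→b12/s0 MISS; vc=[30]
#5 0x51→b10/s2 L1-HIT; vc=[30]
#6 0xf0→b30/s2 VC-HIT; vc=[10]
#7 0xf1→b30/s2 L1-HIT; vc=[10]
#8 0xf4→b30/s2 L1-HIT; vc=[10]
#9 0xf4→b30/s2 L1-HIT; vc=[10]
#10 0xf4→b30/s2 L1-HIT; vc=[10]

SEQ = [MISS, MISS, VC-HIT, L1-HIT, MISS, L1-HIT, VC-HIT, L1-HIT, L1-HIT, L1-HIT, L1-HIT]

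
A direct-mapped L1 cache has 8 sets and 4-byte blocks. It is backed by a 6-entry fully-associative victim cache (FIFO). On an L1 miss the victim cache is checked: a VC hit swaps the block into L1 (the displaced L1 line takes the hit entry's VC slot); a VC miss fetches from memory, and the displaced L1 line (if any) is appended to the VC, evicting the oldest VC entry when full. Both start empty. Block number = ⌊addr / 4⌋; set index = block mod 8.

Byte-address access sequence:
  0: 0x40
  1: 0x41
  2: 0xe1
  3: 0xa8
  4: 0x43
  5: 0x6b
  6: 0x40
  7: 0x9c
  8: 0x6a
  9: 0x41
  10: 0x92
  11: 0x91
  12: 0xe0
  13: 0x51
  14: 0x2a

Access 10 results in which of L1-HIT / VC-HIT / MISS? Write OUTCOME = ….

OUTCOME = MISS

  [0] addr=0x40 blk=16 s=0: MISS | VC []
  [1] addr=0x41 blk=16 s=0: L1-HIT | VC []
  [2] addr=0xe1 blk=56 s=0: MISS | VC [16]
  [3] addr=0xa8 blk=42 s=2: MISS | VC [16]
  [4] addr=0x43 blk=16 s=0: VC-HIT | VC [56]
  [5] addr=0x6b blk=26 s=2: MISS | VC [56, 42]
  [6] addr=0x40 blk=16 s=0: L1-HIT | VC [56, 42]
  [7] addr=0x9c blk=39 s=7: MISS | VC [56, 42]
  [8] addr=0x6a blk=26 s=2: L1-HIT | VC [56, 42]
  [9] addr=0x41 blk=16 s=0: L1-HIT | VC [56, 42]
  [10] addr=0x92 blk=36 s=4: MISS | VC [56, 42]
  [11] addr=0x91 blk=36 s=4: L1-HIT | VC [56, 42]
  [12] addr=0xe0 blk=56 s=0: VC-HIT | VC [16, 42]
  [13] addr=0x51 blk=20 s=4: MISS | VC [16, 42, 36]
  [14] addr=0x2a blk=10 s=2: MISS | VC [16, 42, 36, 26]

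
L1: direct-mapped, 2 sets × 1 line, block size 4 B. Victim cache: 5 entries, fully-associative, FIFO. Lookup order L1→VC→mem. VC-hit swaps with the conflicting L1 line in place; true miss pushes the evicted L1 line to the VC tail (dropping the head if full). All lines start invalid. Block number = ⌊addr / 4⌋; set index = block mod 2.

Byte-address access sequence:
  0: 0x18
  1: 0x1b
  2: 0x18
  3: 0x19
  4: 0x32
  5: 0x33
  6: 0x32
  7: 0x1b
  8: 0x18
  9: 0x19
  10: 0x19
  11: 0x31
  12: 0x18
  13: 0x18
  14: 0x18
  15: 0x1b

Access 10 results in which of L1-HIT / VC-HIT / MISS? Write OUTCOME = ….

#0 0x18→b6/s0 MISS; vc=[]
#1 0x1b→b6/s0 L1-HIT; vc=[]
#2 0x18→b6/s0 L1-HIT; vc=[]
#3 0x19→b6/s0 L1-HIT; vc=[]
#4 0x32→b12/s0 MISS; vc=[6]
#5 0x33→b12/s0 L1-HIT; vc=[6]
#6 0x32→b12/s0 L1-HIT; vc=[6]
#7 0x1b→b6/s0 VC-HIT; vc=[12]
#8 0x18→b6/s0 L1-HIT; vc=[12]
#9 0x19→b6/s0 L1-HIT; vc=[12]
#10 0x19→b6/s0 L1-HIT; vc=[12]
#11 0x31→b12/s0 VC-HIT; vc=[6]
#12 0x18→b6/s0 VC-HIT; vc=[12]
#13 0x18→b6/s0 L1-HIT; vc=[12]
#14 0x18→b6/s0 L1-HIT; vc=[12]
#15 0x1b→b6/s0 L1-HIT; vc=[12]

OUTCOME = L1-HIT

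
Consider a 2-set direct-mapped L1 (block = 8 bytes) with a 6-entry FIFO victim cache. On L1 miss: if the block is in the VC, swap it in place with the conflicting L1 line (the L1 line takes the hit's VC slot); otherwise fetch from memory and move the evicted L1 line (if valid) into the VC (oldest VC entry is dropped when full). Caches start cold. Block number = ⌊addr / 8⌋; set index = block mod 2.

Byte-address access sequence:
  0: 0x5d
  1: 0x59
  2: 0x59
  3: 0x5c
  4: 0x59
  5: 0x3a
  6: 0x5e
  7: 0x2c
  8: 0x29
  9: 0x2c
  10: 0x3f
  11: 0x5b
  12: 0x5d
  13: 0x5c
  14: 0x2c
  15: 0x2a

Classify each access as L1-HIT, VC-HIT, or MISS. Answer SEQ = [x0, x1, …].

SEQ = [MISS, L1-HIT, L1-HIT, L1-HIT, L1-HIT, MISS, VC-HIT, MISS, L1-HIT, L1-HIT, VC-HIT, VC-HIT, L1-HIT, L1-HIT, VC-HIT, L1-HIT]

0: 0x5d (blk 11, set 1) → MISS  vc=[]
1: 0x59 (blk 11, set 1) → L1-HIT  vc=[]
2: 0x59 (blk 11, set 1) → L1-HIT  vc=[]
3: 0x5c (blk 11, set 1) → L1-HIT  vc=[]
4: 0x59 (blk 11, set 1) → L1-HIT  vc=[]
5: 0x3a (blk 7, set 1) → MISS  vc=[11]
6: 0x5e (blk 11, set 1) → VC-HIT  vc=[7]
7: 0x2c (blk 5, set 1) → MISS  vc=[7, 11]
8: 0x29 (blk 5, set 1) → L1-HIT  vc=[7, 11]
9: 0x2c (blk 5, set 1) → L1-HIT  vc=[7, 11]
10: 0x3f (blk 7, set 1) → VC-HIT  vc=[5, 11]
11: 0x5b (blk 11, set 1) → VC-HIT  vc=[5, 7]
12: 0x5d (blk 11, set 1) → L1-HIT  vc=[5, 7]
13: 0x5c (blk 11, set 1) → L1-HIT  vc=[5, 7]
14: 0x2c (blk 5, set 1) → VC-HIT  vc=[11, 7]
15: 0x2a (blk 5, set 1) → L1-HIT  vc=[11, 7]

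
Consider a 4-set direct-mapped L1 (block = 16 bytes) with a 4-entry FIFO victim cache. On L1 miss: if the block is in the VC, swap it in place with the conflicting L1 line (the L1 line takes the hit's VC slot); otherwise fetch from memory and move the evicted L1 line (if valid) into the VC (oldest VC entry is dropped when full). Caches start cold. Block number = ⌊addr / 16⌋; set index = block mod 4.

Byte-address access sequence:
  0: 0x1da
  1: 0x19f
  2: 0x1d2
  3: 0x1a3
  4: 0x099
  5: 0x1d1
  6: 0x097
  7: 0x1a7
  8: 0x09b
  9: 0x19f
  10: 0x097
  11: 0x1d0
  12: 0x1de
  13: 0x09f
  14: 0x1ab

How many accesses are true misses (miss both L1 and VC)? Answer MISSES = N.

#0 0x1da→b29/s1 MISS; vc=[]
#1 0x19f→b25/s1 MISS; vc=[29]
#2 0x1d2→b29/s1 VC-HIT; vc=[25]
#3 0x1a3→b26/s2 MISS; vc=[25]
#4 0x99→b9/s1 MISS; vc=[25,29]
#5 0x1d1→b29/s1 VC-HIT; vc=[25,9]
#6 0x97→b9/s1 VC-HIT; vc=[25,29]
#7 0x1a7→b26/s2 L1-HIT; vc=[25,29]
#8 0x9b→b9/s1 L1-HIT; vc=[25,29]
#9 0x19f→b25/s1 VC-HIT; vc=[9,29]
#10 0x97→b9/s1 VC-HIT; vc=[25,29]
#11 0x1d0→b29/s1 VC-HIT; vc=[25,9]
#12 0x1de→b29/s1 L1-HIT; vc=[25,9]
#13 0x9f→b9/s1 VC-HIT; vc=[25,29]
#14 0x1ab→b26/s2 L1-HIT; vc=[25,29]

MISSES = 4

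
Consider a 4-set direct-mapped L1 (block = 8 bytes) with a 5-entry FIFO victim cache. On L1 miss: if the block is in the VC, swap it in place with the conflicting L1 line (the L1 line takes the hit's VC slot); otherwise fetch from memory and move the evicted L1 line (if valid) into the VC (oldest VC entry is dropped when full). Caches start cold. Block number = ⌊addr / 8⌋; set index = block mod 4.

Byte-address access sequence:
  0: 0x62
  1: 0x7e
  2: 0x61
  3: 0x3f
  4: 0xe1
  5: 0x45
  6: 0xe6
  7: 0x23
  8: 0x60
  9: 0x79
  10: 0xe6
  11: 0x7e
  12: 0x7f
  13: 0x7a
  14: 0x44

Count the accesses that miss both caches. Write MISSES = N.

MISSES = 6

#0 0x62→b12/s0 MISS; vc=[]
#1 0x7e→b15/s3 MISS; vc=[]
#2 0x61→b12/s0 L1-HIT; vc=[]
#3 0x3f→b7/s3 MISS; vc=[15]
#4 0xe1→b28/s0 MISS; vc=[15,12]
#5 0x45→b8/s0 MISS; vc=[15,12,28]
#6 0xe6→b28/s0 VC-HIT; vc=[15,12,8]
#7 0x23→b4/s0 MISS; vc=[15,12,8,28]
#8 0x60→b12/s0 VC-HIT; vc=[15,4,8,28]
#9 0x79→b15/s3 VC-HIT; vc=[7,4,8,28]
#10 0xe6→b28/s0 VC-HIT; vc=[7,4,8,12]
#11 0x7e→b15/s3 L1-HIT; vc=[7,4,8,12]
#12 0x7f→b15/s3 L1-HIT; vc=[7,4,8,12]
#13 0x7a→b15/s3 L1-HIT; vc=[7,4,8,12]
#14 0x44→b8/s0 VC-HIT; vc=[7,4,28,12]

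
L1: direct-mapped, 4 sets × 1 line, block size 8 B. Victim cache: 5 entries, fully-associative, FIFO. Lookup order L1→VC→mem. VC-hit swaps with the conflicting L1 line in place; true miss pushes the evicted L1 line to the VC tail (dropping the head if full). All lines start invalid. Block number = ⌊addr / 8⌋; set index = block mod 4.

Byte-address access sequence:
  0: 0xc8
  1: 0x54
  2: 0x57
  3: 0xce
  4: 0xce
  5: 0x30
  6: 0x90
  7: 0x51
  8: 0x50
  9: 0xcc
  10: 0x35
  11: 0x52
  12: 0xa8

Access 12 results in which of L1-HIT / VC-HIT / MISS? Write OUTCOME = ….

OUTCOME = MISS

  [0] addr=0xc8 blk=25 s=1: MISS | VC []
  [1] addr=0x54 blk=10 s=2: MISS | VC []
  [2] addr=0x57 blk=10 s=2: L1-HIT | VC []
  [3] addr=0xce blk=25 s=1: L1-HIT | VC []
  [4] addr=0xce blk=25 s=1: L1-HIT | VC []
  [5] addr=0x30 blk=6 s=2: MISS | VC [10]
  [6] addr=0x90 blk=18 s=2: MISS | VC [10, 6]
  [7] addr=0x51 blk=10 s=2: VC-HIT | VC [18, 6]
  [8] addr=0x50 blk=10 s=2: L1-HIT | VC [18, 6]
  [9] addr=0xcc blk=25 s=1: L1-HIT | VC [18, 6]
  [10] addr=0x35 blk=6 s=2: VC-HIT | VC [18, 10]
  [11] addr=0x52 blk=10 s=2: VC-HIT | VC [18, 6]
  [12] addr=0xa8 blk=21 s=1: MISS | VC [18, 6, 25]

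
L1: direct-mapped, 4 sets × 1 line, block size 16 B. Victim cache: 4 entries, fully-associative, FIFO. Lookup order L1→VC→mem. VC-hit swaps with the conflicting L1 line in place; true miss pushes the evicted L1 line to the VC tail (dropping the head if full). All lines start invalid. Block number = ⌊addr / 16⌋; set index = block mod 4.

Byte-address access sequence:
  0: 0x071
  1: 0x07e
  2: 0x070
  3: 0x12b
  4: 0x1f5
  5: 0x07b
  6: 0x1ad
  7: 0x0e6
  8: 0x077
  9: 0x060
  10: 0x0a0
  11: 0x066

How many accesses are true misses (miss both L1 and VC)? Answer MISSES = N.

MISSES = 7

0: 0x71 (blk 7, set 3) → MISS  vc=[]
1: 0x7e (blk 7, set 3) → L1-HIT  vc=[]
2: 0x70 (blk 7, set 3) → L1-HIT  vc=[]
3: 0x12b (blk 18, set 2) → MISS  vc=[]
4: 0x1f5 (blk 31, set 3) → MISS  vc=[7]
5: 0x7b (blk 7, set 3) → VC-HIT  vc=[31]
6: 0x1ad (blk 26, set 2) → MISS  vc=[31, 18]
7: 0xe6 (blk 14, set 2) → MISS  vc=[31, 18, 26]
8: 0x77 (blk 7, set 3) → L1-HIT  vc=[31, 18, 26]
9: 0x60 (blk 6, set 2) → MISS  vc=[31, 18, 26, 14]
10: 0xa0 (blk 10, set 2) → MISS  vc=[18, 26, 14, 6]
11: 0x66 (blk 6, set 2) → VC-HIT  vc=[18, 26, 14, 10]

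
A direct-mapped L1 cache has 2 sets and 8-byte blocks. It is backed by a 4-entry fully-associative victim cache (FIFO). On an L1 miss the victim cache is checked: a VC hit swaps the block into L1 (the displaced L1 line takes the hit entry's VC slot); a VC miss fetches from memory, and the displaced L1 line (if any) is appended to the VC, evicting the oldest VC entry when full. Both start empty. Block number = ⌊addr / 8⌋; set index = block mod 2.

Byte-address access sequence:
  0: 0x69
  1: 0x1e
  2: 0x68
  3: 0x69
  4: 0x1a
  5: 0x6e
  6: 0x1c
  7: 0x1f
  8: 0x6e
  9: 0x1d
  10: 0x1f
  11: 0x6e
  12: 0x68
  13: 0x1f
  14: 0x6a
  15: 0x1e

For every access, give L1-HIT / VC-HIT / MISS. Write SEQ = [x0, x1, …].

  [0] addr=0x69 blk=13 s=1: MISS | VC []
  [1] addr=0x1e blk=3 s=1: MISS | VC [13]
  [2] addr=0x68 blk=13 s=1: VC-HIT | VC [3]
  [3] addr=0x69 blk=13 s=1: L1-HIT | VC [3]
  [4] addr=0x1a blk=3 s=1: VC-HIT | VC [13]
  [5] addr=0x6e blk=13 s=1: VC-HIT | VC [3]
  [6] addr=0x1c blk=3 s=1: VC-HIT | VC [13]
  [7] addr=0x1f blk=3 s=1: L1-HIT | VC [13]
  [8] addr=0x6e blk=13 s=1: VC-HIT | VC [3]
  [9] addr=0x1d blk=3 s=1: VC-HIT | VC [13]
  [10] addr=0x1f blk=3 s=1: L1-HIT | VC [13]
  [11] addr=0x6e blk=13 s=1: VC-HIT | VC [3]
  [12] addr=0x68 blk=13 s=1: L1-HIT | VC [3]
  [13] addr=0x1f blk=3 s=1: VC-HIT | VC [13]
  [14] addr=0x6a blk=13 s=1: VC-HIT | VC [3]
  [15] addr=0x1e blk=3 s=1: VC-HIT | VC [13]

SEQ = [MISS, MISS, VC-HIT, L1-HIT, VC-HIT, VC-HIT, VC-HIT, L1-HIT, VC-HIT, VC-HIT, L1-HIT, VC-HIT, L1-HIT, VC-HIT, VC-HIT, VC-HIT]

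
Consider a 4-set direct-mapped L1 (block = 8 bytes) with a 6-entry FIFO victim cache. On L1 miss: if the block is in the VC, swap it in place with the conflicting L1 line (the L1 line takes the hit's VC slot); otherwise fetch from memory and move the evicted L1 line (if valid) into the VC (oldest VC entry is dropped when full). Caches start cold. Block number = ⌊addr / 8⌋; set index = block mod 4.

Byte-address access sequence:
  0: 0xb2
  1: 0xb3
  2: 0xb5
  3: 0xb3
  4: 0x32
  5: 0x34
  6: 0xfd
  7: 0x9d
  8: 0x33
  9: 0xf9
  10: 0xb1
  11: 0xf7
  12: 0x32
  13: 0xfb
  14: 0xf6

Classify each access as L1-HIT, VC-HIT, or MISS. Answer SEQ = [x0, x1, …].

SEQ = [MISS, L1-HIT, L1-HIT, L1-HIT, MISS, L1-HIT, MISS, MISS, L1-HIT, VC-HIT, VC-HIT, MISS, VC-HIT, L1-HIT, VC-HIT]

  [0] addr=0xb2 blk=22 s=2: MISS | VC []
  [1] addr=0xb3 blk=22 s=2: L1-HIT | VC []
  [2] addr=0xb5 blk=22 s=2: L1-HIT | VC []
  [3] addr=0xb3 blk=22 s=2: L1-HIT | VC []
  [4] addr=0x32 blk=6 s=2: MISS | VC [22]
  [5] addr=0x34 blk=6 s=2: L1-HIT | VC [22]
  [6] addr=0xfd blk=31 s=3: MISS | VC [22]
  [7] addr=0x9d blk=19 s=3: MISS | VC [22, 31]
  [8] addr=0x33 blk=6 s=2: L1-HIT | VC [22, 31]
  [9] addr=0xf9 blk=31 s=3: VC-HIT | VC [22, 19]
  [10] addr=0xb1 blk=22 s=2: VC-HIT | VC [6, 19]
  [11] addr=0xf7 blk=30 s=2: MISS | VC [6, 19, 22]
  [12] addr=0x32 blk=6 s=2: VC-HIT | VC [30, 19, 22]
  [13] addr=0xfb blk=31 s=3: L1-HIT | VC [30, 19, 22]
  [14] addr=0xf6 blk=30 s=2: VC-HIT | VC [6, 19, 22]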